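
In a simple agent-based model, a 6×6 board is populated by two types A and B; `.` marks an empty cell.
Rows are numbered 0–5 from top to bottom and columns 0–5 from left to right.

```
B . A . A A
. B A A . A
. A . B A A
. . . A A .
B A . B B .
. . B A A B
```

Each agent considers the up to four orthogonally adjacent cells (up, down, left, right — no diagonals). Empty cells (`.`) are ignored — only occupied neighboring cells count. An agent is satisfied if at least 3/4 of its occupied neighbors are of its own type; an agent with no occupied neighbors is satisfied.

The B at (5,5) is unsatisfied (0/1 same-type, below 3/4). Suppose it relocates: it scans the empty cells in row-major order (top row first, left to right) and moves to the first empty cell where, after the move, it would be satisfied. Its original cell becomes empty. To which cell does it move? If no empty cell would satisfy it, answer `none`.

Vacating (5,5). Empty cells in order:
  (0,1): 2/3 same-type → still unsatisfied.
  (0,3): 0/3 same-type → still unsatisfied.
  (1,0): 2/2 same-type → satisfied — stop here.

(1,0)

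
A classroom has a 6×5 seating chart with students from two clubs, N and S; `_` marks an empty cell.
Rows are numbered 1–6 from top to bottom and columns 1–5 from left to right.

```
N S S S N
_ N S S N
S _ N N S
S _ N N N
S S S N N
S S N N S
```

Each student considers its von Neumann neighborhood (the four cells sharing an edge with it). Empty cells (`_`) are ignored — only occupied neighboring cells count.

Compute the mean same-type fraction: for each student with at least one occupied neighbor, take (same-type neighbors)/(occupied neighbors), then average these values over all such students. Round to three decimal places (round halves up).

Row 1: (1,1)N 0/1 · (1,2)S 1/3 · (1,3)S 3/3 · (1,4)S 2/3 · (1,5)N 1/2
Row 2: (2,2)N 0/2 · (2,3)S 2/4 · (2,4)S 2/4 · (2,5)N 1/3
Row 3: (3,1)S 1/1 · (3,3)N 2/3 · (3,4)N 2/4 · (3,5)S 0/3
Row 4: (4,1)S 2/2 · (4,3)N 2/3 · (4,4)N 4/4 · (4,5)N 2/3
Row 5: (5,1)S 3/3 · (5,2)S 3/3 · (5,3)S 1/4 · (5,4)N 3/4 · (5,5)N 2/3
Row 6: (6,1)S 2/2 · (6,2)S 2/3 · (6,3)N 1/3 · (6,4)N 2/3 · (6,5)S 0/2
Sum over 27 students: 0/1 + 1/3 + 3/3 + 2/3 + 1/2 + 0/2 + 2/4 + 2/4 + 1/3 + 1/1 + 2/3 + 2/4 + 0/3 + 2/2 + 2/3 + 4/4 + 2/3 + 3/3 + 3/3 + 1/4 + 3/4 + 2/3 + 2/2 + 2/3 + 1/3 + 2/3 + 0/2 = 47/3; mean = 47/3 ÷ 27 = 47/81 = 0.580246… → 0.580.

0.580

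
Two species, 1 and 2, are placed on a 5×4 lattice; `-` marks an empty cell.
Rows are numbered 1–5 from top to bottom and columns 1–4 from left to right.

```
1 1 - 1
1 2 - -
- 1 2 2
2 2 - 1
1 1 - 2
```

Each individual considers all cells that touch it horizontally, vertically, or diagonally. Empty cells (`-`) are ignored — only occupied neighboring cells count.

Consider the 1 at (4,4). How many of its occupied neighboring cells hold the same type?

0

Occupied neighbors of (4,4): (3,3)=2, (3,4)=2, (5,4)=2.
Same type (1): 0 of 3.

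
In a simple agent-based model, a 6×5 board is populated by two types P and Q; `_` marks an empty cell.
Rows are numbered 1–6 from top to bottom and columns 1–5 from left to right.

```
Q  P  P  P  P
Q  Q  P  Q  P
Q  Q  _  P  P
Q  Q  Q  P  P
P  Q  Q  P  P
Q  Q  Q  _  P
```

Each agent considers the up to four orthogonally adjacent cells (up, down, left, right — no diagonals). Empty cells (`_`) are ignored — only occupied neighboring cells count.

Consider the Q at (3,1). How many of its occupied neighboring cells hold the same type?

Occupied neighbors of (3,1): (2,1)=Q, (4,1)=Q, (3,2)=Q.
Same type (Q): 3 of 3.

3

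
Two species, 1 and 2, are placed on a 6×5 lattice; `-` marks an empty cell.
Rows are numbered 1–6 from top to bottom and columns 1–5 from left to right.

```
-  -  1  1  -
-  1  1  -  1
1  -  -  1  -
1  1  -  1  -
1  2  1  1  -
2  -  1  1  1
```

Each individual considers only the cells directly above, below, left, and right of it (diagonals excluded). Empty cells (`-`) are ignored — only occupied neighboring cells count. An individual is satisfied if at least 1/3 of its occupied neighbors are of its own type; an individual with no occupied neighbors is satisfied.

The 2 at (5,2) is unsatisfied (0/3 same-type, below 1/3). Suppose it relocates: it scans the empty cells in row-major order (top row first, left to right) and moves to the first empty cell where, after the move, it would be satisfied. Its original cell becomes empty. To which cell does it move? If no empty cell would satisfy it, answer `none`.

(1,1)

Vacating (5,2). Empty cells in order:
  (1,1): 0/0 same-type → satisfied — stop here.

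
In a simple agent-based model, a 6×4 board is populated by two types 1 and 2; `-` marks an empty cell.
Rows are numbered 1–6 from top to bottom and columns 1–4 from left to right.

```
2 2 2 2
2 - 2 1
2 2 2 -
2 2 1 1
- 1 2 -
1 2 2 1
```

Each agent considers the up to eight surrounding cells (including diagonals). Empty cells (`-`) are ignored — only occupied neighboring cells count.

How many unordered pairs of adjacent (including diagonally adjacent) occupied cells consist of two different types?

18

Scan each occupied cell's neighbors to the right and below (and the two forward diagonals) so each pair is counted once.
Row 1: 2(1,1)–2(1,2)= 2(1,1)–2(2,1)= 2(1,2)–2(1,3)= 2(1,2)–2(2,3)= 2(1,2)–2(2,1)= 2(1,3)–2(1,4)= 2(1,3)–2(2,3)= 2(1,3)–1(2,4)≠ 2(1,4)–1(2,4)≠ 2(1,4)–2(2,3)=  → 2/10 unlike.
Row 2: 2(2,1)–2(3,1)= 2(2,1)–2(3,2)= 2(2,3)–1(2,4)≠ 2(2,3)–2(3,3)= 2(2,3)–2(3,2)= 1(2,4)–2(3,3)≠  → 2/6 unlike.
Row 3: 2(3,1)–2(3,2)= 2(3,1)–2(4,1)= 2(3,1)–2(4,2)= 2(3,2)–2(3,3)= 2(3,2)–2(4,2)= 2(3,2)–1(4,3)≠ 2(3,2)–2(4,1)= 2(3,3)–1(4,3)≠ 2(3,3)–1(4,4)≠ 2(3,3)–2(4,2)=  → 3/10 unlike.
Row 4: 2(4,1)–2(4,2)= 2(4,1)–1(5,2)≠ 2(4,2)–1(4,3)≠ 2(4,2)–1(5,2)≠ 2(4,2)–2(5,3)= 1(4,3)–1(4,4)= 1(4,3)–2(5,3)≠ 1(4,3)–1(5,2)= 1(4,4)–2(5,3)≠  → 5/9 unlike.
Row 5: 1(5,2)–2(5,3)≠ 1(5,2)–2(6,2)≠ 1(5,2)–2(6,3)≠ 1(5,2)–1(6,1)= 2(5,3)–2(6,3)= 2(5,3)–1(6,4)≠ 2(5,3)–2(6,2)=  → 4/7 unlike.
Row 6: 1(6,1)–2(6,2)≠ 2(6,2)–2(6,3)= 2(6,3)–1(6,4)≠  → 2/3 unlike.
Total adjacent occupied pairs: 45; unlike-type pairs: 18.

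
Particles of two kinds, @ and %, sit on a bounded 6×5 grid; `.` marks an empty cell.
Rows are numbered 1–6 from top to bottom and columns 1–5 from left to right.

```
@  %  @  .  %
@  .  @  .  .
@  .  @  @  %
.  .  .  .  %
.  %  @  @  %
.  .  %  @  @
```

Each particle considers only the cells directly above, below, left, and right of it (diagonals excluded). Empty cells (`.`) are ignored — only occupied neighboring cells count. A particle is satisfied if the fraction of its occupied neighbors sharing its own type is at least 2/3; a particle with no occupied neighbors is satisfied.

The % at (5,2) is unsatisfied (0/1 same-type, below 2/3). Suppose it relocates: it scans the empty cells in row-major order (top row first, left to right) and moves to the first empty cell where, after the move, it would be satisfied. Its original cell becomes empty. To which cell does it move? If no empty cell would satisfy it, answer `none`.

(2,5)

Vacating (5,2). Empty cells in order:
  (1,4): 1/2 same-type → still unsatisfied.
  (2,2): 1/3 same-type → still unsatisfied.
  (2,4): 0/2 same-type → still unsatisfied.
  (2,5): 2/2 same-type → satisfied — stop here.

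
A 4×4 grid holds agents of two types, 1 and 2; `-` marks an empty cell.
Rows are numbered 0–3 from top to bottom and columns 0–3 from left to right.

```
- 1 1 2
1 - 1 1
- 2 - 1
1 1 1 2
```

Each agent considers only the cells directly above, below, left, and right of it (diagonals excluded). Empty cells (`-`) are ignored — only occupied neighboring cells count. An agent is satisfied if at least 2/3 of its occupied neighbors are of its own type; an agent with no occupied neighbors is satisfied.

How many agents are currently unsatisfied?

5

(0,1)1 1/1 ✓
(0,2)1 2/3 ✓
(0,3)2 0/2 ✗
(1,0)1 0/0 ✓
(1,2)1 2/2 ✓
(1,3)1 2/3 ✓
(2,1)2 0/1 ✗
(2,3)1 1/2 ✗
(3,0)1 1/1 ✓
(3,1)1 2/3 ✓
(3,2)1 1/2 ✗
(3,3)2 0/2 ✗
Unsatisfied: (0,3), (2,1), (2,3), (3,2), (3,3) — 5 in total.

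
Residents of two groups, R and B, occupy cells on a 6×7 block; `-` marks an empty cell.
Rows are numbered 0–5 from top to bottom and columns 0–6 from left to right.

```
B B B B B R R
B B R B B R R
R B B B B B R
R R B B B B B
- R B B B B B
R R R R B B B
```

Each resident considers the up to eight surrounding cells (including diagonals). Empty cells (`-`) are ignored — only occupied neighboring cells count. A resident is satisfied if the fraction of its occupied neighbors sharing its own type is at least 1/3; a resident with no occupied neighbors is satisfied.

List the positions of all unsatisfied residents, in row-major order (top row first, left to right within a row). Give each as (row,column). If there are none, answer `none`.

(1,2), (5,3)

(0,0)B 3/3 ✓
(0,1)B 4/5 ✓
(0,2)B 4/5 ✓
(0,3)B 4/5 ✓
(0,4)B 3/5 ✓
(0,5)R 3/5 ✓
(0,6)R 3/3 ✓
(1,0)B 4/5 ✓
(1,1)B 6/8 ✓
(1,2)R 0/8 ✗
(1,3)B 7/8 ✓
(1,4)B 6/8 ✓
(1,5)R 4/8 ✓
(1,6)R 4/5 ✓
(2,0)R 2/5 ✓
(2,1)B 4/8 ✓
(2,2)B 6/8 ✓
(2,3)B 7/8 ✓
(2,4)B 7/8 ✓
(2,5)B 5/8 ✓
(2,6)R 2/5 ✓
(3,0)R 3/4 ✓
(3,1)R 3/7 ✓
(3,2)B 6/8 ✓
(3,3)B 8/8 ✓
(3,4)B 8/8 ✓
(3,5)B 7/8 ✓
(3,6)B 4/5 ✓
(4,1)R 5/7 ✓
(4,2)B 3/8 ✓
(4,3)B 6/8 ✓
(4,4)B 7/8 ✓
(4,5)B 8/8 ✓
(4,6)B 5/5 ✓
(5,0)R 2/2 ✓
(5,1)R 3/4 ✓
(5,2)R 3/5 ✓
(5,3)R 1/5 ✗
(5,4)B 4/5 ✓
(5,5)B 5/5 ✓
(5,6)B 3/3 ✓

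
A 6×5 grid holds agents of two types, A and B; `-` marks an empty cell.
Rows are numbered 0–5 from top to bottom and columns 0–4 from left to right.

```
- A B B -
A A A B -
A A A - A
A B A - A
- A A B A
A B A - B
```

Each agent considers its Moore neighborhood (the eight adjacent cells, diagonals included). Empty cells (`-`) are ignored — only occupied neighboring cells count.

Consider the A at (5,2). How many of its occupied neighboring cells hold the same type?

2

Occupied neighbors of (5,2): (4,1)=A, (4,2)=A, (4,3)=B, (5,1)=B.
Same type (A): 2 of 4.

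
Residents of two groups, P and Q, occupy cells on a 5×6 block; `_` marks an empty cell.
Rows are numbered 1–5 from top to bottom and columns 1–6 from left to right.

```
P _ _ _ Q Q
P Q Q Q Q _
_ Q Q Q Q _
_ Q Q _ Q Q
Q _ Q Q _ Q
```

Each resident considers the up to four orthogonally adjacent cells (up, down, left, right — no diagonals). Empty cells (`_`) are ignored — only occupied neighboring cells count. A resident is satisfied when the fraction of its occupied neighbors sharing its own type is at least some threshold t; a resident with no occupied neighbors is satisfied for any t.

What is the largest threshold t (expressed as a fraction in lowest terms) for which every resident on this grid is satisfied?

(1,1)P 1/1
(1,5)Q 2/2
(1,6)Q 1/1
(2,1)P 1/2
(2,2)Q 2/3
(2,3)Q 3/3
(2,4)Q 3/3
(2,5)Q 3/3
(3,2)Q 3/3
(3,3)Q 4/4
(3,4)Q 3/3
(3,5)Q 3/3
(4,2)Q 2/2
(4,3)Q 3/3
(4,5)Q 2/2
(4,6)Q 2/2
(5,1)Q — no occupied neighbors
(5,3)Q 2/2
(5,4)Q 1/1
(5,6)Q 1/1
The smallest same-type fraction is 1/2 at (2,1), which reduces to 1/2. Any threshold above that leaves this resident unsatisfied.

1/2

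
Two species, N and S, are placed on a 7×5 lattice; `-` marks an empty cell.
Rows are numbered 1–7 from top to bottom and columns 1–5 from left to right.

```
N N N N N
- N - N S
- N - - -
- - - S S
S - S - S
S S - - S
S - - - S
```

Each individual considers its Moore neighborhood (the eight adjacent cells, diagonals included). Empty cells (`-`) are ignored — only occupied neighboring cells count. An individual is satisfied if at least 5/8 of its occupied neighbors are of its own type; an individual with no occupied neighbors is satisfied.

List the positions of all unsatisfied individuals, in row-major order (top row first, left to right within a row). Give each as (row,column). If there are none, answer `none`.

(2,5)

Row 1: (1,1)N 2/2 ✓ · (1,2)N 3/3 ✓ · (1,3)N 4/4 ✓ · (1,4)N 3/4 ✓ · (1,5)N 2/3 ✓
Row 2: (2,2)N 4/4 ✓ · (2,4)N 3/4 ✓ · (2,5)S 0/3 ✗
Row 3: (3,2)N 1/1 ✓
Row 4: (4,4)S 3/3 ✓ · (4,5)S 2/2 ✓
Row 5: (5,1)S 2/2 ✓ · (5,3)S 2/2 ✓ · (5,5)S 3/3 ✓
Row 6: (6,1)S 3/3 ✓ · (6,2)S 4/4 ✓ · (6,5)S 2/2 ✓
Row 7: (7,1)S 2/2 ✓ · (7,5)S 1/1 ✓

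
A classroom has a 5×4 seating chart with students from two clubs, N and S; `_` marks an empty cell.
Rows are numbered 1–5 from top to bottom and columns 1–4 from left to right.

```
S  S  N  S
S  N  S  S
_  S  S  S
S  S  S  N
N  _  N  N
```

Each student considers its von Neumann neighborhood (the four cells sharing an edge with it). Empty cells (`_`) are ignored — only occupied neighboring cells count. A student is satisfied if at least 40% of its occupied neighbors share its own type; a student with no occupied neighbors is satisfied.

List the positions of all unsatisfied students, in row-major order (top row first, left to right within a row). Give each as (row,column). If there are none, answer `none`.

Row 1: (1,1)S 2/2 ✓ · (1,2)S 1/3 ✗ · (1,3)N 0/3 ✗ · (1,4)S 1/2 ✓
Row 2: (2,1)S 1/2 ✓ · (2,2)N 0/4 ✗ · (2,3)S 2/4 ✓ · (2,4)S 3/3 ✓
Row 3: (3,2)S 2/3 ✓ · (3,3)S 4/4 ✓ · (3,4)S 2/3 ✓
Row 4: (4,1)S 1/2 ✓ · (4,2)S 3/3 ✓ · (4,3)S 2/4 ✓ · (4,4)N 1/3 ✗
Row 5: (5,1)N 0/1 ✗ · (5,3)N 1/2 ✓ · (5,4)N 2/2 ✓

(1,2), (1,3), (2,2), (4,4), (5,1)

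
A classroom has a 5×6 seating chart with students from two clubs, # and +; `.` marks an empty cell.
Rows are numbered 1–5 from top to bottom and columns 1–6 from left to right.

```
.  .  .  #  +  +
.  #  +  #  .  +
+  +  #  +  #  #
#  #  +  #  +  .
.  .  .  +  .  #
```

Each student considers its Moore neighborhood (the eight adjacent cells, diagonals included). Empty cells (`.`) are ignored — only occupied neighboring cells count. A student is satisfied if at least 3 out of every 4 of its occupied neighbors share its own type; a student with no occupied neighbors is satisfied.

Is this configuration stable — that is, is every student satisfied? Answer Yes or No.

Row 1: (1,4)# 1/3 not · (1,5)+ 2/4 not · (1,6)+ 2/2 satisfied
Row 2: (2,2)# 1/4 not · (2,3)+ 2/6 not · (2,4)# 3/6 not · (2,6)+ 2/4 not
Row 3: (3,1)+ 1/4 not · (3,2)+ 3/7 not · (3,3)# 4/8 not · (3,4)+ 3/7 not · (3,5)# 3/6 not · (3,6)# 1/3 not
Row 4: (4,1)# 1/3 not · (4,2)# 2/5 not · (4,3)+ 3/6 not · (4,4)# 2/6 not · (4,5)+ 2/6 not
Row 5: (5,4)+ 2/3 not · (5,6)# 0/1 not
For instance (1,4) has only 1/3 same-type neighbors, below 3/4.

No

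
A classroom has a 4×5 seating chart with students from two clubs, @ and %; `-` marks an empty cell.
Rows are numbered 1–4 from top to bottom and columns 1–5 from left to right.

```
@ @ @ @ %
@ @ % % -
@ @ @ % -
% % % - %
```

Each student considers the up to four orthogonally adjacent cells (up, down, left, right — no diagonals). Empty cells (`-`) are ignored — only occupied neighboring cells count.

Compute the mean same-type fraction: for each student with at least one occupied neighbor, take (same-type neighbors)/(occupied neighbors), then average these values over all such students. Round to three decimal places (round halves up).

0.594

Row 1: (1,1)@ 2/2 · (1,2)@ 3/3 · (1,3)@ 2/3 · (1,4)@ 1/3 · (1,5)% 0/1
Row 2: (2,1)@ 3/3 · (2,2)@ 3/4 · (2,3)% 1/4 · (2,4)% 2/3
Row 3: (3,1)@ 2/3 · (3,2)@ 3/4 · (3,3)@ 1/4 · (3,4)% 1/2
Row 4: (4,1)% 1/2 · (4,2)% 2/3 · (4,3)% 1/2 · (4,5)% — no occupied neighbors
Sum over 16 students: 2/2 + 3/3 + 2/3 + 1/3 + 0/1 + 3/3 + 3/4 + 1/4 + 2/3 + 2/3 + 3/4 + 1/4 + 1/2 + 1/2 + 2/3 + 1/2 = 19/2; mean = 19/2 ÷ 16 = 19/32 = 0.59375 → 0.594.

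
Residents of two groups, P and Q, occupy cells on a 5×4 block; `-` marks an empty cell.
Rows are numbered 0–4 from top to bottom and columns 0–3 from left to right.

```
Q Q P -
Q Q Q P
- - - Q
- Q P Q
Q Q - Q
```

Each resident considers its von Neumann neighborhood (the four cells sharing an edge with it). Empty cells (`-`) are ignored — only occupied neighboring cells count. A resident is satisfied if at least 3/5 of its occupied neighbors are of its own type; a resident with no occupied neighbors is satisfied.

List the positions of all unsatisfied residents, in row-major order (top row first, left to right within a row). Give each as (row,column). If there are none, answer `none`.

(0,0)Q 2/2 satisfied
(0,1)Q 2/3 satisfied
(0,2)P 0/2 not
(1,0)Q 2/2 satisfied
(1,1)Q 3/3 satisfied
(1,2)Q 1/3 not
(1,3)P 0/2 not
(2,3)Q 1/2 not
(3,1)Q 1/2 not
(3,2)P 0/2 not
(3,3)Q 2/3 satisfied
(4,0)Q 1/1 satisfied
(4,1)Q 2/2 satisfied
(4,3)Q 1/1 satisfied

(0,2), (1,2), (1,3), (2,3), (3,1), (3,2)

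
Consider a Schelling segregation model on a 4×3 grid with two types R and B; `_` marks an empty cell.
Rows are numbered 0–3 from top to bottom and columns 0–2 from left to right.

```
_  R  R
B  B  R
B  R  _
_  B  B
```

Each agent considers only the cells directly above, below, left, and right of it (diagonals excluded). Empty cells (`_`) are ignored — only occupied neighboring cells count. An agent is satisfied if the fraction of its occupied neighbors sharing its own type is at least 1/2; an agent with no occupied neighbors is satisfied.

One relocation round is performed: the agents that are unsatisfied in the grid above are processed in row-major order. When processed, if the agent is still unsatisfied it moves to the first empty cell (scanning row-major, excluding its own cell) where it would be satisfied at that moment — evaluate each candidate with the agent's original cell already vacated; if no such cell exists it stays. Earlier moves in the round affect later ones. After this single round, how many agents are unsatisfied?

0

Initially unsatisfied (in order): (1,1), (2,1).
  (1,1) → (0,0).
  (2,1) → (1,1).
Resulting grid:
B R R
B R R
B _ _
_ B B
All satisfied now.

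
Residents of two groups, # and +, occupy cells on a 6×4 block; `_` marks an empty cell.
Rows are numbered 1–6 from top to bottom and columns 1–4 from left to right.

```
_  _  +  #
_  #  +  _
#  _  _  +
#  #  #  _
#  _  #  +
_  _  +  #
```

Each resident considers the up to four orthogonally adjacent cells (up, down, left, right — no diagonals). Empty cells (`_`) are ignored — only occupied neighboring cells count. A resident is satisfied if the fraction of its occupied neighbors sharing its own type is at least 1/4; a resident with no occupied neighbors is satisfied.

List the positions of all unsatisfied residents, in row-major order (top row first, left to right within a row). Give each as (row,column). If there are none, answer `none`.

(1,4), (2,2), (5,4), (6,3), (6,4)

(1,3)+ 1/2 ok
(1,4)# 0/1 unhappy
(2,2)# 0/1 unhappy
(2,3)+ 1/2 ok
(3,1)# 1/1 ok
(3,4)+ 0/0 ok
(4,1)# 3/3 ok
(4,2)# 2/2 ok
(4,3)# 2/2 ok
(5,1)# 1/1 ok
(5,3)# 1/3 ok
(5,4)+ 0/2 unhappy
(6,3)+ 0/2 unhappy
(6,4)# 0/2 unhappy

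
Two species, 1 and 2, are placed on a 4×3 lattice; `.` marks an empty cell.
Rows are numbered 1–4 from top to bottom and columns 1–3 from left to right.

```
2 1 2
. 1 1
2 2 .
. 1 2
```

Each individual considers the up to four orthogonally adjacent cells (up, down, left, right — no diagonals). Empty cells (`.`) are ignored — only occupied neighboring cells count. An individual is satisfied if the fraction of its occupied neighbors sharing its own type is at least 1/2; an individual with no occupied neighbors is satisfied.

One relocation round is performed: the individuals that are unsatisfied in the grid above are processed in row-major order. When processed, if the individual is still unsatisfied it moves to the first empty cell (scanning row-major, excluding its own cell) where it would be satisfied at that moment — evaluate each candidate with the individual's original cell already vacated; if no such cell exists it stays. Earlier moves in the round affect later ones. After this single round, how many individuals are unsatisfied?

0

Initially unsatisfied (in order): (1,1), (1,2), (1,3), (3,2), (4,2), (4,3).
  (1,1) → (2,1).
  (1,2): now satisfied by earlier moves; stays.
  (1,3) → (1,1).
  (3,2) → (3,3).
  (4,2) → (1,3).
  (4,3): now satisfied by earlier moves; stays.
Resulting grid:
2 1 1
2 1 1
2 . 2
. . 2
All satisfied now.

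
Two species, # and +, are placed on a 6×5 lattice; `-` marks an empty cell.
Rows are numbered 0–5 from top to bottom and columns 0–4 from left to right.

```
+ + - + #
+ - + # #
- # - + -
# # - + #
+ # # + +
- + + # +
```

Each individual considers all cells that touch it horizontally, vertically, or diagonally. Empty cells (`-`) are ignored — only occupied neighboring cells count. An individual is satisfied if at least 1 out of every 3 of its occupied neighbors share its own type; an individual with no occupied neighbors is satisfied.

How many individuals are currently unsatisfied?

4

(0,0)+ 2/2 ✓
(0,1)+ 3/3 ✓
(0,3)+ 1/4 ✗
(0,4)# 2/3 ✓
(1,0)+ 2/3 ✓
(1,2)+ 3/5 ✓
(1,3)# 2/5 ✓
(1,4)# 2/4 ✓
(2,1)# 2/4 ✓
(2,3)+ 2/5 ✓
(3,0)# 3/4 ✓
(3,1)# 4/5 ✓
(3,3)+ 3/5 ✓
(3,4)# 0/4 ✗
(4,0)+ 1/4 ✗
(4,1)# 3/6 ✓
(4,2)# 3/7 ✓
(4,3)+ 4/7 ✓
(4,4)+ 3/5 ✓
(5,1)+ 2/4 ✓
(5,2)+ 2/5 ✓
(5,3)# 1/5 ✗
(5,4)+ 2/3 ✓
Unsatisfied: (0,3), (3,4), (4,0), (5,3) — 4 in total.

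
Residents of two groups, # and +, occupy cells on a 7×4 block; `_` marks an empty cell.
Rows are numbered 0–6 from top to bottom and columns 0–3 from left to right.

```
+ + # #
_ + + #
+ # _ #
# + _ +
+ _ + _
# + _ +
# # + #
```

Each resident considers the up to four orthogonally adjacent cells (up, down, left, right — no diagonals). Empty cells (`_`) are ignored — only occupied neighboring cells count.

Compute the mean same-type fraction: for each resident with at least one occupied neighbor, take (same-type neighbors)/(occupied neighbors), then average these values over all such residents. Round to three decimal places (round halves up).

(0,0)+ 1/1
(0,1)+ 2/3
(0,2)# 1/3
(0,3)# 2/2
(1,1)+ 2/3
(1,2)+ 1/3
(1,3)# 2/3
(2,0)+ 0/2
(2,1)# 0/3
(2,3)# 1/2
(3,0)# 0/3
(3,1)+ 0/2
(3,3)+ 0/1
(4,0)+ 0/2
(4,2)+ — no occupied neighbors
(5,0)# 1/3
(5,1)+ 0/2
(5,3)+ 0/1
(6,0)# 2/2
(6,1)# 1/3
(6,2)+ 0/2
(6,3)# 0/2
Sum over 21 residents: 1/1 + 2/3 + 1/3 + 2/2 + 2/3 + 1/3 + 2/3 + 0/2 + 0/3 + 1/2 + 0/3 + 0/2 + 0/1 + 0/2 + 1/3 + 0/2 + 0/1 + 2/2 + 1/3 + 0/2 + 0/2 = 41/6; mean = 41/6 ÷ 21 = 41/126 = 0.325396… → 0.325.

0.325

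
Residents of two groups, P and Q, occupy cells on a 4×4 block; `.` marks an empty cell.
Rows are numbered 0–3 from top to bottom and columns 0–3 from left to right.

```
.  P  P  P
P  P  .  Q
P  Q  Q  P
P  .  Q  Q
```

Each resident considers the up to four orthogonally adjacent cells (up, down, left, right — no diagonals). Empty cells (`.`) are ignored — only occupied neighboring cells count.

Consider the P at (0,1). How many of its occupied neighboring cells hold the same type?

Occupied neighbors of (0,1): (1,1)=P, (0,2)=P.
Same type (P): 2 of 2.

2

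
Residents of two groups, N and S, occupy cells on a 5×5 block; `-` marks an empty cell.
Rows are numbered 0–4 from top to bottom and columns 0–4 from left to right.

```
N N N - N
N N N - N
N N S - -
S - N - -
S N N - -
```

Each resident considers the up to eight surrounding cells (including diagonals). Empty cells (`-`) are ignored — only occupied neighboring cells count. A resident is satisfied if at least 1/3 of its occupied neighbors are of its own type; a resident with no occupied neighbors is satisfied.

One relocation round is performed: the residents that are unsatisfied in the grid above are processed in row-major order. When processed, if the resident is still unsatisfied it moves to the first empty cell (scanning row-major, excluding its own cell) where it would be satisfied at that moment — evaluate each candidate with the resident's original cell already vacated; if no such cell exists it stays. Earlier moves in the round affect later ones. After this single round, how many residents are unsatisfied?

Initially unsatisfied (in order): (2,2), (3,0).
  (2,2) → (3,4).
  (3,0) → (2,4).
Resulting grid:
N N N - N
N N N - N
N N - - S
- - N - S
S N N - -
Unsatisfied now: (4,0).

1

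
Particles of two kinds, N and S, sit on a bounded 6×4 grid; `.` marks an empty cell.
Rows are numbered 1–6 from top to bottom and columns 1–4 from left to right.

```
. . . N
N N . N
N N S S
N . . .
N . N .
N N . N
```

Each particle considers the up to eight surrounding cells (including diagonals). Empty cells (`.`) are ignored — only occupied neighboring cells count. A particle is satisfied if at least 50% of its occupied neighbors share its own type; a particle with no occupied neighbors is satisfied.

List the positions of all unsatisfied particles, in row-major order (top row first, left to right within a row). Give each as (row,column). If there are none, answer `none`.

(1,4)N 1/1 ✓
(2,1)N 3/3 ✓
(2,2)N 3/4 ✓
(2,4)N 1/3 ✗
(3,1)N 4/4 ✓
(3,2)N 4/5 ✓
(3,3)S 1/4 ✗
(3,4)S 1/2 ✓
(4,1)N 3/3 ✓
(5,1)N 3/3 ✓
(5,3)N 2/2 ✓
(6,1)N 2/2 ✓
(6,2)N 3/3 ✓
(6,4)N 1/1 ✓

(2,4), (3,3)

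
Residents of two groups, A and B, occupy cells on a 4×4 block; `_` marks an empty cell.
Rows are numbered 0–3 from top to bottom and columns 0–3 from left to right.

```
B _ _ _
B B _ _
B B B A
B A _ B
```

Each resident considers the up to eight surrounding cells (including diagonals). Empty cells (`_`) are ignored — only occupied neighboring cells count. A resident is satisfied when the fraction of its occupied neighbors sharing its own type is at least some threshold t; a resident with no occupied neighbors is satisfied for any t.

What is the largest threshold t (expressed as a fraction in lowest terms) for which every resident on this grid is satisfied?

Row 0: (0,0)B 2/2
Row 1: (1,0)B 4/4 · (1,1)B 5/5
Row 2: (2,0)B 4/5 · (2,1)B 5/6 · (2,2)B 3/5 · (2,3)A 0/2
Row 3: (3,0)B 2/3 · (3,1)A 0/4 · (3,3)B 1/2
The smallest same-type fraction is 0/2 at (2,3), which reduces to 0/1. Any threshold above that leaves this resident unsatisfied.

0/1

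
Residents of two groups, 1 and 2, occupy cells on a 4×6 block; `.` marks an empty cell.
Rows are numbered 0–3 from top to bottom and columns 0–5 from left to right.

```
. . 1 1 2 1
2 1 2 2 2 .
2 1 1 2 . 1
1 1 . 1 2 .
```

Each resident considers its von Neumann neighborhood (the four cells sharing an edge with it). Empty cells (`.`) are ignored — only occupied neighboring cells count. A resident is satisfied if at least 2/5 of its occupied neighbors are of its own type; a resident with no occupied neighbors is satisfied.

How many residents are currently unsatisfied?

Row 0: (0,2)1 1/2 ok · (0,3)1 1/3 unhappy · (0,4)2 1/3 unhappy · (0,5)1 0/1 unhappy
Row 1: (1,0)2 1/2 ok · (1,1)1 1/3 unhappy · (1,2)2 1/4 unhappy · (1,3)2 3/4 ok · (1,4)2 2/2 ok
Row 2: (2,0)2 1/3 unhappy · (2,1)1 3/4 ok · (2,2)1 1/3 unhappy · (2,3)2 1/3 unhappy · (2,5)1 0/0 ok
Row 3: (3,0)1 1/2 ok · (3,1)1 2/2 ok · (3,3)1 0/2 unhappy · (3,4)2 0/1 unhappy
Unsatisfied: (0,3), (0,4), (0,5), (1,1), (1,2), (2,0), (2,2), (2,3), (3,3), (3,4) — 10 in total.

10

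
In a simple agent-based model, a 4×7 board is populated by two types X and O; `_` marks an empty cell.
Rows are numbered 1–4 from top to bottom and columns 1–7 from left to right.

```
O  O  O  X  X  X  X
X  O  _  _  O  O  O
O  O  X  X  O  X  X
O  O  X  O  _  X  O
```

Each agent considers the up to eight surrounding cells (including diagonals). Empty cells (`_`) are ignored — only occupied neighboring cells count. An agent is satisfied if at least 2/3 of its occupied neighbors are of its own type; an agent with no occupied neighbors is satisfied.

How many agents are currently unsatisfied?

19

Row 1: (1,1)O 2/3 satisfied · (1,2)O 3/4 satisfied · (1,3)O 2/3 satisfied · (1,4)X 1/3 not · (1,5)X 2/4 not · (1,6)X 2/5 not · (1,7)X 1/3 not
Row 2: (2,1)X 0/5 not · (2,2)O 5/7 satisfied · (2,5)O 2/7 not · (2,6)O 3/8 not · (2,7)O 1/5 not
Row 3: (3,1)O 4/5 satisfied · (3,2)O 4/7 not · (3,3)X 2/6 not · (3,4)X 2/5 not · (3,5)O 3/6 not · (3,6)X 2/7 not · (3,7)X 2/5 not
Row 4: (4,1)O 3/3 satisfied · (4,2)O 3/5 not · (4,3)X 2/5 not · (4,4)O 1/4 not · (4,6)X 2/4 not · (4,7)O 0/3 not
Unsatisfied: (1,4), (1,5), (1,6), (1,7), (2,1), (2,5), (2,6), (2,7), (3,2), (3,3), (3,4), (3,5), (3,6), (3,7), (4,2), (4,3), (4,4), (4,6), (4,7) — 19 in total.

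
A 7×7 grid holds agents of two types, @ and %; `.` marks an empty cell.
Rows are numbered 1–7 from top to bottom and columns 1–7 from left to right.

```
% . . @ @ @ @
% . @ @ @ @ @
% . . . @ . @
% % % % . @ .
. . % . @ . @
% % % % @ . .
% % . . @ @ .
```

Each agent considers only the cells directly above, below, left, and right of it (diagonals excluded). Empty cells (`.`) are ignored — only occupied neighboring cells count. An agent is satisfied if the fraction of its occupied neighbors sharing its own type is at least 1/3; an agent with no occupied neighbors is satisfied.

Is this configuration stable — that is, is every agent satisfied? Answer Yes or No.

(1,1)% 1/1 satisfied
(1,4)@ 2/2 satisfied
(1,5)@ 3/3 satisfied
(1,6)@ 3/3 satisfied
(1,7)@ 2/2 satisfied
(2,1)% 2/2 satisfied
(2,3)@ 1/1 satisfied
(2,4)@ 3/3 satisfied
(2,5)@ 4/4 satisfied
(2,6)@ 3/3 satisfied
(2,7)@ 3/3 satisfied
(3,1)% 2/2 satisfied
(3,5)@ 1/1 satisfied
(3,7)@ 1/1 satisfied
(4,1)% 2/2 satisfied
(4,2)% 2/2 satisfied
(4,3)% 3/3 satisfied
(4,4)% 1/1 satisfied
(4,6)@ 0/0 satisfied
(5,3)% 2/2 satisfied
(5,5)@ 1/1 satisfied
(5,7)@ 0/0 satisfied
(6,1)% 2/2 satisfied
(6,2)% 3/3 satisfied
(6,3)% 3/3 satisfied
(6,4)% 1/2 satisfied
(6,5)@ 2/3 satisfied
(7,1)% 2/2 satisfied
(7,2)% 2/2 satisfied
(7,5)@ 2/2 satisfied
(7,6)@ 1/1 satisfied
All meet the threshold, so the configuration is stable.

Yes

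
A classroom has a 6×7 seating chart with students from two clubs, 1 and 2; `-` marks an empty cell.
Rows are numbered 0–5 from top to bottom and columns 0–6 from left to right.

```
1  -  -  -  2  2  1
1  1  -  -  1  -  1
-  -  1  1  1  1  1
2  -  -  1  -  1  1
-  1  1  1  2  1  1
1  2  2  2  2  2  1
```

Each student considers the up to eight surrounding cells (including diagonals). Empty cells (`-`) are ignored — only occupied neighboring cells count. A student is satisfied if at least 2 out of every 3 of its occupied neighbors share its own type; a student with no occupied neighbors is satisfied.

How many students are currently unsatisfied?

(0,0)1 2/2 satisfied
(0,4)2 1/2 not
(0,5)2 1/4 not
(0,6)1 1/2 not
(1,0)1 2/2 satisfied
(1,1)1 3/3 satisfied
(1,4)1 3/5 not
(1,6)1 3/4 satisfied
(2,2)1 3/3 satisfied
(2,3)1 4/4 satisfied
(2,4)1 5/5 satisfied
(2,5)1 6/6 satisfied
(2,6)1 4/4 satisfied
(3,0)2 0/1 not
(3,3)1 5/6 satisfied
(3,5)1 6/7 satisfied
(3,6)1 5/5 satisfied
(4,1)1 2/5 not
(4,2)1 3/6 not
(4,3)1 2/6 not
(4,4)2 3/7 not
(4,5)1 4/7 not
(4,6)1 4/5 satisfied
(5,0)1 1/2 not
(5,1)2 1/4 not
(5,2)2 2/5 not
(5,3)2 3/5 not
(5,4)2 3/5 not
(5,5)2 2/5 not
(5,6)1 2/3 satisfied
Unsatisfied: (0,4), (0,5), (0,6), (1,4), (3,0), (4,1), (4,2), (4,3), (4,4), (4,5), (5,0), (5,1), (5,2), (5,3), (5,4), (5,5) — 16 in total.

16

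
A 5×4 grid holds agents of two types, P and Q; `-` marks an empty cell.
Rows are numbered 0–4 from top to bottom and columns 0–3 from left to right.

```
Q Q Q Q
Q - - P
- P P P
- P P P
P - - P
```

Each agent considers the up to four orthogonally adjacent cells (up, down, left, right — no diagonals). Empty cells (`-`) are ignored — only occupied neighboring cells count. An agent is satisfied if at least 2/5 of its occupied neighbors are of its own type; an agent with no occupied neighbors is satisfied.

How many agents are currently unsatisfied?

(0,0)Q 2/2 ok
(0,1)Q 2/2 ok
(0,2)Q 2/2 ok
(0,3)Q 1/2 ok
(1,0)Q 1/1 ok
(1,3)P 1/2 ok
(2,1)P 2/2 ok
(2,2)P 3/3 ok
(2,3)P 3/3 ok
(3,1)P 2/2 ok
(3,2)P 3/3 ok
(3,3)P 3/3 ok
(4,0)P 0/0 ok
(4,3)P 1/1 ok
Every one meets the threshold.

0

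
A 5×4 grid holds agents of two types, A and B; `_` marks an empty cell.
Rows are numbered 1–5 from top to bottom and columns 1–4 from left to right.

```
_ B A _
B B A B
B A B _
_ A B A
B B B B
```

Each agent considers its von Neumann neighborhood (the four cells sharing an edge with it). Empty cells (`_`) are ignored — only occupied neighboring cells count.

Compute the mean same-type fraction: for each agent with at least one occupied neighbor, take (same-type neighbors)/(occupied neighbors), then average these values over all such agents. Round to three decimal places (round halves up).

Row 1: (1,2)B 1/2 · (1,3)A 1/2
Row 2: (2,1)B 2/2 · (2,2)B 2/4 · (2,3)A 1/4 · (2,4)B 0/1
Row 3: (3,1)B 1/2 · (3,2)A 1/4 · (3,3)B 1/3
Row 4: (4,2)A 1/3 · (4,3)B 2/4 · (4,4)A 0/2
Row 5: (5,1)B 1/1 · (5,2)B 2/3 · (5,3)B 3/3 · (5,4)B 1/2
Sum over 16 agents: 1/2 + 1/2 + 2/2 + 2/4 + 1/4 + 0/1 + 1/2 + 1/4 + 1/3 + 1/3 + 2/4 + 0/2 + 1/1 + 2/3 + 3/3 + 1/2 = 47/6; mean = 47/6 ÷ 16 = 47/96 = 0.489583… → 0.490.

0.490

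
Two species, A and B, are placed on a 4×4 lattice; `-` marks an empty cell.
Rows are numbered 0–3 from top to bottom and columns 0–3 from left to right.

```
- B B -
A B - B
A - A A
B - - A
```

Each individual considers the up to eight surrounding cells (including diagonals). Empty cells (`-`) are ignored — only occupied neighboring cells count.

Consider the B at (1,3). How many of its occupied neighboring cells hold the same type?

Occupied neighbors of (1,3): (0,2)=B, (2,2)=A, (2,3)=A.
Same type (B): 1 of 3.

1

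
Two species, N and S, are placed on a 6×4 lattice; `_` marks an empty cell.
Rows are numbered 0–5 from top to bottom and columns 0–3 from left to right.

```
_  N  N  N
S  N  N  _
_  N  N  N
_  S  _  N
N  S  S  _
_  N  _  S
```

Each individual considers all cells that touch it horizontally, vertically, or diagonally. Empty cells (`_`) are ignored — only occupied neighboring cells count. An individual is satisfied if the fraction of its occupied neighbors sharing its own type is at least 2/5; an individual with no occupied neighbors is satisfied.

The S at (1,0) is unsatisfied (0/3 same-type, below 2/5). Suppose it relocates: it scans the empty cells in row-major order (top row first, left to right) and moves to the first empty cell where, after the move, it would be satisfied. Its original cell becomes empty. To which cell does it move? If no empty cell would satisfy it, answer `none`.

(3,0)

Vacating (1,0). Empty cells in order:
  (0,0): 0/2 same-type → still unsatisfied.
  (1,3): 0/5 same-type → still unsatisfied.
  (2,0): 1/3 same-type → still unsatisfied.
  (3,0): 2/4 same-type → satisfied — stop here.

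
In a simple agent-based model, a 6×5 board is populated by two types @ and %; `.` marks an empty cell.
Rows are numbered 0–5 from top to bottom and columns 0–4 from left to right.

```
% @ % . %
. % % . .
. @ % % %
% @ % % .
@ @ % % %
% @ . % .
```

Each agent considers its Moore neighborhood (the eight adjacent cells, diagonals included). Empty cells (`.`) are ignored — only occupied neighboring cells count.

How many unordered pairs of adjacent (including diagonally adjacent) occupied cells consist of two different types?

Scan each occupied cell's neighbors to the right and below (and the two forward diagonals) so each pair is counted once.
From row 0: 4 unlike of 7 pairs (running 4/7).
From row 1: 2 unlike of 6 pairs (running 6/13).
From row 2: 4 unlike of 12 pairs (running 10/25).
From row 3: 6 unlike of 14 pairs (running 16/39).
From row 4: 4 unlike of 12 pairs (running 20/51).
From row 5: 1 unlike of 1 pairs (running 21/52).
Total adjacent occupied pairs: 52; unlike-type pairs: 21.

21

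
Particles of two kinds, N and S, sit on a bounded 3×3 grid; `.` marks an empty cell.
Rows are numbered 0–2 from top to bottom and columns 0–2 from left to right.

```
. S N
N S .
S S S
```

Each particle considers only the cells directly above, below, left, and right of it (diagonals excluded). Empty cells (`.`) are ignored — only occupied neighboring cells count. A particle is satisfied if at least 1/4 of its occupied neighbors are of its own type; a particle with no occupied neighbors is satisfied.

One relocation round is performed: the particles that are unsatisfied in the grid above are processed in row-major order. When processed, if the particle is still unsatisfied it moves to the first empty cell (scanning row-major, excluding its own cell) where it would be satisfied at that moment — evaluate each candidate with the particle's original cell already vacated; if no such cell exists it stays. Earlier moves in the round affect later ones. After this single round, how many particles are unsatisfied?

0

Initially unsatisfied (in order): (0,2), (1,0).
  (0,2) → (0,0).
  (1,0): now satisfied by earlier moves; stays.
Resulting grid:
N S .
N S .
S S S
All satisfied now.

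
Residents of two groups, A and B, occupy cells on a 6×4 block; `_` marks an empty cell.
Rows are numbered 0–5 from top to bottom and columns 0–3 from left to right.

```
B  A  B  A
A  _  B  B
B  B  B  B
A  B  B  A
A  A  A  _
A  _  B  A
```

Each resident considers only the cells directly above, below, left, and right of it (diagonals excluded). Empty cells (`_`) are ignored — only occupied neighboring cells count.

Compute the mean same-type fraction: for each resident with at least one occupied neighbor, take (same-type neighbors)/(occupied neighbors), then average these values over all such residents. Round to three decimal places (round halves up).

0.444

Row 0: (0,0)B 0/2 · (0,1)A 0/2 · (0,2)B 1/3 · (0,3)A 0/2
Row 1: (1,0)A 0/2 · (1,2)B 3/3 · (1,3)B 2/3
Row 2: (2,0)B 1/3 · (2,1)B 3/3 · (2,2)B 4/4 · (2,3)B 2/3
Row 3: (3,0)A 1/3 · (3,1)B 2/4 · (3,2)B 2/4 · (3,3)A 0/2
Row 4: (4,0)A 3/3 · (4,1)A 2/3 · (4,2)A 1/3
Row 5: (5,0)A 1/1 · (5,2)B 0/2 · (5,3)A 0/1
Sum over 21 residents: 0/2 + 0/2 + 1/3 + 0/2 + 0/2 + 3/3 + 2/3 + 1/3 + 3/3 + 4/4 + 2/3 + 1/3 + 2/4 + 2/4 + 0/2 + 3/3 + 2/3 + 1/3 + 1/1 + 0/2 + 0/1 = 28/3; mean = 28/3 ÷ 21 = 4/9 = 0.444444… → 0.444.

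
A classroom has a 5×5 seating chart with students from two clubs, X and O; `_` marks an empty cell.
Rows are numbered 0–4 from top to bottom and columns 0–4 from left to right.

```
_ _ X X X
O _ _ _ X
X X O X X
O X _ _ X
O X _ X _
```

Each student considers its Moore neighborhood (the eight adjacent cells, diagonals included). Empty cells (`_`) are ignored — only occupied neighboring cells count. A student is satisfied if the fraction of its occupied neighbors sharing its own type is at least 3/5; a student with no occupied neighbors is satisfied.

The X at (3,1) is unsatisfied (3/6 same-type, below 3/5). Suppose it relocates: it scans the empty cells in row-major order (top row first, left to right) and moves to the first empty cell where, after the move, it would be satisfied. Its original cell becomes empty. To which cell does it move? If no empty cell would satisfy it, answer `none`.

(1,1)

Vacating (3,1). Empty cells in order:
  (0,0): 0/1 same-type → still unsatisfied.
  (0,1): 1/2 same-type → still unsatisfied.
  (1,1): 3/5 same-type → satisfied — stop here.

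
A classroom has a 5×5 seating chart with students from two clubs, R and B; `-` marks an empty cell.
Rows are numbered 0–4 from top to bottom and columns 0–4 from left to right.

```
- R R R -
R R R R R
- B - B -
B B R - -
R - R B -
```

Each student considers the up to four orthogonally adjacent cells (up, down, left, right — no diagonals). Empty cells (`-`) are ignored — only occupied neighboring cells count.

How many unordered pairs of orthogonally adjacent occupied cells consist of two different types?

Scan each occupied cell's neighbors to the right and below so each pair is counted once.
Row 0: R(0,1)–R(0,2)= R(0,1)–R(1,1)= R(0,2)–R(0,3)= R(0,2)–R(1,2)= R(0,3)–R(1,3)=  → 0/5 unlike.
Row 1: R(1,0)–R(1,1)= R(1,1)–R(1,2)= R(1,1)–B(2,1)≠ R(1,2)–R(1,3)= R(1,3)–R(1,4)= R(1,3)–B(2,3)≠  → 2/6 unlike.
Row 2: B(2,1)–B(3,1)=  → 0/1 unlike.
Row 3: B(3,0)–B(3,1)= B(3,0)–R(4,0)≠ B(3,1)–R(3,2)≠ R(3,2)–R(4,2)=  → 2/4 unlike.
Row 4: R(4,2)–B(4,3)≠  → 1/1 unlike.
Total adjacent occupied pairs: 17; unlike-type pairs: 5.

5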